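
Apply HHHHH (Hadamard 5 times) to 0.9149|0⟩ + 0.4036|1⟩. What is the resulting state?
0.9323|0⟩ + 0.3615|1⟩

H² = I, so H^5 = H: a single Hadamard. With (a, b) = (0.9149, 0.4036), H gives ((a + b)/√2, (a − b)/√2) = (0.9323, 0.3615).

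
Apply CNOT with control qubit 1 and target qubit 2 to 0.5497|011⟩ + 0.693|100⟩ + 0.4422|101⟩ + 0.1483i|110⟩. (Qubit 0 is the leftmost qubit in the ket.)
0.5497|010⟩ + 0.693|100⟩ + 0.4422|101⟩ + 0.1483i|111⟩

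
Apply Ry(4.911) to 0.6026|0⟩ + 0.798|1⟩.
-0.9718|0⟩ - 0.2357|1⟩

Ry(4.911) = [[cos(θ/2), −sin(θ/2)], [sin(θ/2), cos(θ/2)]]; θ = 4.911, cos(θ/2) ≈ -0.773727, sin(θ/2) ≈ 0.633519.
With a = amp(|0⟩) = 0.6026 and b = amp(|1⟩) = 0.798:
new amp(|0⟩) = (-0.773727)·a + (-0.633519)·b = -0.9718
new amp(|1⟩) = (0.633519)·a + (-0.773727)·b = -0.2357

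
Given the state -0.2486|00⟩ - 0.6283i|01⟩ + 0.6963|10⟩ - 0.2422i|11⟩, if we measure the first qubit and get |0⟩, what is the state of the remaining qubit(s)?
-0.3679|0⟩ - 0.9299i|1⟩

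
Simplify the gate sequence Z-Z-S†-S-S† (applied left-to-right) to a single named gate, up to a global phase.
S†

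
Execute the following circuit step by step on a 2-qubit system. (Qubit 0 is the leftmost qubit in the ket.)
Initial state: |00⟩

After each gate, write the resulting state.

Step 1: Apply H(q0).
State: 1/√2|00⟩ + 1/√2|10⟩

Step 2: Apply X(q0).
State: 1/√2|00⟩ + 1/√2|10⟩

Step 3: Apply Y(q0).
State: -(1/√2)i|00⟩ + (1/√2)i|10⟩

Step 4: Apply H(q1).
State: -(1/2)i|00⟩ - (1/2)i|01⟩ + (1/2)i|10⟩ + (1/2)i|11⟩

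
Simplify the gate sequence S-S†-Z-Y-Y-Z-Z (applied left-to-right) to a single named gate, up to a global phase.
Z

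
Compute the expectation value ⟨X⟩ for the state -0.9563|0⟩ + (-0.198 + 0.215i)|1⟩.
0.3787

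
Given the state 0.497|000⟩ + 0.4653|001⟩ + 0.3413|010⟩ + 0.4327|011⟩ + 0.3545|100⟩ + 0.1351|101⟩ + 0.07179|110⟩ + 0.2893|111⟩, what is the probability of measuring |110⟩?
0.005154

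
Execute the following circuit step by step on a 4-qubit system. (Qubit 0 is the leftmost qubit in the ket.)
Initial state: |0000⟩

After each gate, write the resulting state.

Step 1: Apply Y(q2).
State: i|0010⟩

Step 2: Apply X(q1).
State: i|0110⟩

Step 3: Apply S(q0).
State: i|0110⟩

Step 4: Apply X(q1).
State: i|0010⟩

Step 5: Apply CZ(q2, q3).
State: i|0010⟩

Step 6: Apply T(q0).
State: i|0010⟩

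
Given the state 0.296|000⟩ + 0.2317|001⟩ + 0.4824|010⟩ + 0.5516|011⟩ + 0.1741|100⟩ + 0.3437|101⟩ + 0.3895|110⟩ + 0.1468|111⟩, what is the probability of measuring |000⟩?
0.08762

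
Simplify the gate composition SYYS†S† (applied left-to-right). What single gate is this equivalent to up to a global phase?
S†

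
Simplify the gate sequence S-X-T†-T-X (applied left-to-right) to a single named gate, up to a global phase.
S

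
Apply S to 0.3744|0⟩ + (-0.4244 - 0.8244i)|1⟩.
0.3744|0⟩ + (0.8244 - 0.4244i)|1⟩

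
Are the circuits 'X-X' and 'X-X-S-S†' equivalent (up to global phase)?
Yes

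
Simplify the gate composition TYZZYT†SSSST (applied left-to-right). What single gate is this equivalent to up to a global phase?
T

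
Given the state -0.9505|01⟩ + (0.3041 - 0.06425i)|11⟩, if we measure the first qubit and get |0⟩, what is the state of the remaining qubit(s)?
-|1⟩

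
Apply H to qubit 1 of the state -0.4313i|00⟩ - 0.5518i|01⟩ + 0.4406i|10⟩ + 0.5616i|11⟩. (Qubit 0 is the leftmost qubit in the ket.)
-0.6952i|00⟩ + 0.08521i|01⟩ + 0.7087i|10⟩ - 0.08556i|11⟩

H on qubit 1 mixes each pair of kets that differ only in qubit 1: amplitudes (a, b) of (|…0…⟩, |…1…⟩) become ((a + b)/√2, (a − b)/√2). Kets absent from the input have amplitude 0.
(|00⟩, |01⟩): (a, b) = (-0.4313i, -0.5518i) → (-0.6952i, 0.08521i)
(|10⟩, |11⟩): (a, b) = (0.4406i, 0.5616i) → (0.7087i, -0.08556i)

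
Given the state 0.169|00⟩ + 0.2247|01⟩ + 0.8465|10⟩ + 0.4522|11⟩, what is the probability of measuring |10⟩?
0.7166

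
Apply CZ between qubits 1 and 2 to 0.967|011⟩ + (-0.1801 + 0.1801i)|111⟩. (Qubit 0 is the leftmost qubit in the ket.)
-0.967|011⟩ + (0.1801 - 0.1801i)|111⟩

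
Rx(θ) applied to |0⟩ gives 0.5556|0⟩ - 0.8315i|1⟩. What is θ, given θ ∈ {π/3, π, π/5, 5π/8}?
5π/8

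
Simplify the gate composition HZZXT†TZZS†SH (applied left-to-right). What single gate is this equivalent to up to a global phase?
Z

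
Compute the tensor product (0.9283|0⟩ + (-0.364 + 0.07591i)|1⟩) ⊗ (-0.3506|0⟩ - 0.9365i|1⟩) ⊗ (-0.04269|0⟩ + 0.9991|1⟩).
0.01389|000⟩ - 0.3252|001⟩ + 0.03711i|010⟩ - 0.8686i|011⟩ + (-0.005448 + 0.001136i)|100⟩ + (0.1275 - 0.02659i)|101⟩ + (-0.003035 - 0.01455i)|110⟩ + (0.07103 + 0.3406i)|111⟩

amp(|b₁b₂…⟩) = product of the factor amplitudes for bits b₁, b₂, …; only kets whose every factor amplitude is nonzero survive.
|000⟩: (0.9283)(-0.3506)(-0.04269) = 0.01389
|001⟩: (0.9283)(-0.3506)(0.9991) = -0.3252
|010⟩: (0.9283)(-0.9365i)(-0.04269) = 0.03711i
|011⟩: (0.9283)(-0.9365i)(0.9991) = -0.8686i
|100⟩: (-0.364 + 0.07591i)(-0.3506)(-0.04269) = (-0.005448 + 0.001136i)
|101⟩: (-0.364 + 0.07591i)(-0.3506)(0.9991) = (0.1275 - 0.02659i)
|110⟩: (-0.364 + 0.07591i)(-0.9365i)(-0.04269) = (-0.003035 - 0.01455i)
|111⟩: (-0.364 + 0.07591i)(-0.9365i)(0.9991) = (0.07103 + 0.3406i)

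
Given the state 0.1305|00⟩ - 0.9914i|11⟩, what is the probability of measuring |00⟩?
0.01703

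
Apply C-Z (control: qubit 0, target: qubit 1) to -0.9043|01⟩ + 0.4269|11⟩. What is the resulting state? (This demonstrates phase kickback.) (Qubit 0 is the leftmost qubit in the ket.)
-0.9043|01⟩ - 0.4269|11⟩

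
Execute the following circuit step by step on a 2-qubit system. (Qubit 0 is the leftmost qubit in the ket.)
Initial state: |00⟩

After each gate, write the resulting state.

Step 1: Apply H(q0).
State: 1/√2|00⟩ + 1/√2|10⟩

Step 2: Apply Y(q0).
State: -(1/√2)i|00⟩ + (1/√2)i|10⟩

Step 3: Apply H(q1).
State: -(1/2)i|00⟩ - (1/2)i|01⟩ + (1/2)i|10⟩ + (1/2)i|11⟩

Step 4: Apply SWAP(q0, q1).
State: -(1/2)i|00⟩ + (1/2)i|01⟩ - (1/2)i|10⟩ + (1/2)i|11⟩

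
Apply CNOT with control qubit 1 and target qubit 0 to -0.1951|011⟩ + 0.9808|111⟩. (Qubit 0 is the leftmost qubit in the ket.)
0.9808|011⟩ - 0.1951|111⟩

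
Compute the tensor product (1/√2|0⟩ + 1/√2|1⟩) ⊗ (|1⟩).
1/√2|01⟩ + 1/√2|11⟩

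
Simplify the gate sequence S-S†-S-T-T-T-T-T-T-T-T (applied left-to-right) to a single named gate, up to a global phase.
S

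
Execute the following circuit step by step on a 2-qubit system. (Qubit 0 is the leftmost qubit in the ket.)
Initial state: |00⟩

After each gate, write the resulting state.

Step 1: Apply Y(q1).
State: i|01⟩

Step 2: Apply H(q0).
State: (1/√2)i|01⟩ + (1/√2)i|11⟩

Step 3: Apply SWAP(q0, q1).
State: (1/√2)i|10⟩ + (1/√2)i|11⟩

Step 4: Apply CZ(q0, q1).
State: (1/√2)i|10⟩ - (1/√2)i|11⟩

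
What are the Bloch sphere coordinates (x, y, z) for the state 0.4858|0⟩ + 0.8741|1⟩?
(0.8493, 0, -0.528)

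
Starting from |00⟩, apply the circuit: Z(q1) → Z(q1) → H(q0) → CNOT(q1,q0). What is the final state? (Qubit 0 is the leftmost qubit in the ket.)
1/√2|00⟩ + 1/√2|10⟩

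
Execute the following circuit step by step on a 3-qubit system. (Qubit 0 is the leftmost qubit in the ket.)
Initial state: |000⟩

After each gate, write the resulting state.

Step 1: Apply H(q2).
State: 1/√2|000⟩ + 1/√2|001⟩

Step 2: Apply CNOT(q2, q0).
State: 1/√2|000⟩ + 1/√2|101⟩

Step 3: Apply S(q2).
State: 1/√2|000⟩ + (1/√2)i|101⟩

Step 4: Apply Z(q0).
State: 1/√2|000⟩ - (1/√2)i|101⟩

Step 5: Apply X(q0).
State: -(1/√2)i|001⟩ + 1/√2|100⟩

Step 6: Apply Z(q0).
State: -(1/√2)i|001⟩ - 1/√2|100⟩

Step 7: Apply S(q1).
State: -(1/√2)i|001⟩ - 1/√2|100⟩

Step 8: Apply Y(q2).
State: -1/√2|000⟩ - (1/√2)i|101⟩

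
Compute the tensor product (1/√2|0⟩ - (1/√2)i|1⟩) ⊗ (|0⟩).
1/√2|00⟩ - (1/√2)i|10⟩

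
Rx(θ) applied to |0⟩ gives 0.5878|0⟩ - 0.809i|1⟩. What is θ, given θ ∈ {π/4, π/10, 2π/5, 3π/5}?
3π/5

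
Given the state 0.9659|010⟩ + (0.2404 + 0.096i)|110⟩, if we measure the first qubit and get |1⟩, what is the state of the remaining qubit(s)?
(0.9287 + 0.3709i)|10⟩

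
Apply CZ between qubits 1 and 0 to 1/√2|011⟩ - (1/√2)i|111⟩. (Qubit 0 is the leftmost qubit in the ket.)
1/√2|011⟩ + (1/√2)i|111⟩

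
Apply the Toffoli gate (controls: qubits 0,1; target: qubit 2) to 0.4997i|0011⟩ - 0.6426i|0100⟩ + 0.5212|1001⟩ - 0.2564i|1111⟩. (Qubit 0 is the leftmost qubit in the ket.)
0.4997i|0011⟩ - 0.6426i|0100⟩ + 0.5212|1001⟩ - 0.2564i|1101⟩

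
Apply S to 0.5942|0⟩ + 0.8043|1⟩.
0.5942|0⟩ + 0.8043i|1⟩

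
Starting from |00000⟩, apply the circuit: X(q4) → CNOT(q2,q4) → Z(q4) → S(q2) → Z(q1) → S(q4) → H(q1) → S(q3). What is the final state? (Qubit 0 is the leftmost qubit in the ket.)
-(1/√2)i|00001⟩ - (1/√2)i|01001⟩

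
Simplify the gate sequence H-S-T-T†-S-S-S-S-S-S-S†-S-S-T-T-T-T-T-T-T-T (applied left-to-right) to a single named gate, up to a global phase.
H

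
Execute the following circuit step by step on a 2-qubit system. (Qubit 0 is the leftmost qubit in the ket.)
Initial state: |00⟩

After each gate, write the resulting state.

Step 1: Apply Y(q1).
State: i|01⟩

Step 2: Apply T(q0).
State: i|01⟩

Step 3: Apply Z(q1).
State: -i|01⟩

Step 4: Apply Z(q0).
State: -i|01⟩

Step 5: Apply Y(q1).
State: -|00⟩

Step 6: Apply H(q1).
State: -1/√2|00⟩ - 1/√2|01⟩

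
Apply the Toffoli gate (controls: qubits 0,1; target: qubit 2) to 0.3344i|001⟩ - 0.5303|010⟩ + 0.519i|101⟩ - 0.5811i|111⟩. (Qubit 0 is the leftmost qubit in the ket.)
0.3344i|001⟩ - 0.5303|010⟩ + 0.519i|101⟩ - 0.5811i|110⟩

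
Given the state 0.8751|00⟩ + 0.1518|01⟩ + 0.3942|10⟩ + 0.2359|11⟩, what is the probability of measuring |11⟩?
0.05565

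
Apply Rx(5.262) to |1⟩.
-0.4887i|0⟩ - 0.8725|1⟩

Rx(5.262) = [[cos(θ/2), −i·sin(θ/2)], [−i·sin(θ/2), cos(θ/2)]]; θ = 5.262, cos(θ/2) ≈ -0.872455, sin(θ/2) ≈ 0.488694.
With a = amp(|0⟩) = 0 and b = amp(|1⟩) = 1:
new amp(|0⟩) = (-0.872455)·a + (-0.488694i)·b = -0.4887i
new amp(|1⟩) = (-0.488694i)·a + (-0.872455)·b = -0.8725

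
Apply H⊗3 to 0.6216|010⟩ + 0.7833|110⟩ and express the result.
0.4967|000⟩ + 0.4967|001⟩ - 0.4967|010⟩ - 0.4967|011⟩ - 0.05717|100⟩ - 0.05717|101⟩ + 0.05717|110⟩ + 0.05717|111⟩

H⊗3 gives amp(|y⟩) = (1/2√2) Σ_x (−1)^(x·y) amp(|x⟩), where x·y is the number of positions in which both x and y have a 1.
|000⟩: (0.6216 + 0.7833)/(2√2) = 0.4967
|001⟩: (0.6216 + 0.7833)/(2√2) = 0.4967
|010⟩: (-0.6216 - 0.7833)/(2√2) = -0.4967
|011⟩: (-0.6216 - 0.7833)/(2√2) = -0.4967
|100⟩: (0.6216 - 0.7833)/(2√2) = -0.05717
|101⟩: (0.6216 - 0.7833)/(2√2) = -0.05717
|110⟩: (-0.6216 + 0.7833)/(2√2) = 0.05717
|111⟩: (-0.6216 + 0.7833)/(2√2) = 0.05717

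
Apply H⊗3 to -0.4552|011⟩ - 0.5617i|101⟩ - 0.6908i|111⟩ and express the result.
(-0.1609 - 0.4428i)|000⟩ + (0.1609 + 0.4428i)|001⟩ + (0.1609 + 0.04564i)|010⟩ + (-0.1609 - 0.04564i)|011⟩ + (-0.1609 + 0.4428i)|100⟩ + (0.1609 - 0.4428i)|101⟩ + (0.1609 - 0.04564i)|110⟩ + (-0.1609 + 0.04564i)|111⟩

H⊗3 gives amp(|y⟩) = (1/2√2) Σ_x (−1)^(x·y) amp(|x⟩), where x·y is the number of positions in which both x and y have a 1.
|000⟩: (-0.4552 - 0.5617i - 0.6908i)/(2√2) = (-0.1609 - 0.4428i)
|001⟩: (0.4552 + 0.5617i + 0.6908i)/(2√2) = (0.1609 + 0.4428i)
|010⟩: (0.4552 - 0.5617i + 0.6908i)/(2√2) = (0.1609 + 0.04564i)
|011⟩: (-0.4552 + 0.5617i - 0.6908i)/(2√2) = (-0.1609 - 0.04564i)
|100⟩: (-0.4552 + 0.5617i + 0.6908i)/(2√2) = (-0.1609 + 0.4428i)
|101⟩: (0.4552 - 0.5617i - 0.6908i)/(2√2) = (0.1609 - 0.4428i)
|110⟩: (0.4552 + 0.5617i - 0.6908i)/(2√2) = (0.1609 - 0.04564i)
|111⟩: (-0.4552 - 0.5617i + 0.6908i)/(2√2) = (-0.1609 + 0.04564i)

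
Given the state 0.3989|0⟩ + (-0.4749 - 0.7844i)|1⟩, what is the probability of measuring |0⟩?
0.1591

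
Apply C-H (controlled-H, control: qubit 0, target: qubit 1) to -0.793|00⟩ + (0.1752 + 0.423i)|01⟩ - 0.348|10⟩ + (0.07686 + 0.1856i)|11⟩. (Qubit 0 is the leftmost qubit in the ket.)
-0.793|00⟩ + (0.1752 + 0.423i)|01⟩ + (-0.1917 + 0.1312i)|10⟩ + (-0.3004 - 0.1312i)|11⟩

C-H leaves the control-|0⟩ kets |00⟩, |01⟩ unchanged and applies H to qubit 1 on the control-|1⟩ pair (|10⟩, |11⟩).
H = [[1/√2, 1/√2], [1/√2, -1/√2]].
With a = amp(|10⟩) = -0.348 and b = amp(|11⟩) = (0.07686 + 0.1856i):
new amp(|10⟩) = (1/√2)·a + (1/√2)·b = (-0.1917 + 0.1312i)
new amp(|11⟩) = (1/√2)·a + (-1/√2)·b = (-0.3004 - 0.1312i)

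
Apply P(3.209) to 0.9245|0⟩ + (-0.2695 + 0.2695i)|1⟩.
0.9245|0⟩ + (0.287 - 0.2507i)|1⟩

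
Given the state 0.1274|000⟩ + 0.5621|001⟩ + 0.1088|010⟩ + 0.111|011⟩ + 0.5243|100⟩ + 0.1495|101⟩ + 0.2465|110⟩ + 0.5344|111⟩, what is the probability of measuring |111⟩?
0.2856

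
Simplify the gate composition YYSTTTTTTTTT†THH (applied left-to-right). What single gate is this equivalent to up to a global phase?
S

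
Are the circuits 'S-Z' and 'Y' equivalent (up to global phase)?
No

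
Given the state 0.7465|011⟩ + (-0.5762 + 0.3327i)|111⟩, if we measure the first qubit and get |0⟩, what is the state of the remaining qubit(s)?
|11⟩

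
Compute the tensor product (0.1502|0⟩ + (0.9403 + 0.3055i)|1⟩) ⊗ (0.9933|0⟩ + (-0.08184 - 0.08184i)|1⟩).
0.1492|00⟩ + (-0.01229 - 0.01229i)|01⟩ + (0.934 + 0.3035i)|10⟩ + (-0.05195 - 0.102i)|11⟩

amp(|b₁b₂…⟩) = product of the factor amplitudes for bits b₁, b₂, …; only kets whose every factor amplitude is nonzero survive.
|00⟩: (0.1502)(0.9933) = 0.1492
|01⟩: (0.1502)(-0.08184 - 0.08184i) = (-0.01229 - 0.01229i)
|10⟩: (0.9403 + 0.3055i)(0.9933) = (0.934 + 0.3035i)
|11⟩: (0.9403 + 0.3055i)(-0.08184 - 0.08184i) = (-0.05195 - 0.102i)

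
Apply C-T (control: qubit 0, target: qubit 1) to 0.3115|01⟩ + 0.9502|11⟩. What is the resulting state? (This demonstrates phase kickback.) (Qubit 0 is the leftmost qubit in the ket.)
0.3115|01⟩ + (0.6719 + 0.6719i)|11⟩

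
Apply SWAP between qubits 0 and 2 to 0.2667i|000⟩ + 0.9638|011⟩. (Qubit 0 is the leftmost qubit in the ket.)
0.2667i|000⟩ + 0.9638|110⟩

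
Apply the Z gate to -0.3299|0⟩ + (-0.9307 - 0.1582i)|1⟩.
-0.3299|0⟩ + (0.9307 + 0.1582i)|1⟩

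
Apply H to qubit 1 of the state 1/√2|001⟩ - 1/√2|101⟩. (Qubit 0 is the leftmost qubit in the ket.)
1/2|001⟩ + 1/2|011⟩ - 1/2|101⟩ - 1/2|111⟩

H on qubit 1 mixes each pair of kets that differ only in qubit 1: amplitudes (a, b) of (|…0…⟩, |…1…⟩) become ((a + b)/√2, (a − b)/√2). Kets absent from the input have amplitude 0.
(|001⟩, |011⟩): (a, b) = (1/√2, 0) → (1/2, 1/2)
(|101⟩, |111⟩): (a, b) = (-1/√2, 0) → (-1/2, -1/2)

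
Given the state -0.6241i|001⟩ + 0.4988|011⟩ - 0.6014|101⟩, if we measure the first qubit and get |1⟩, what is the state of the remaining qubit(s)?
-|01⟩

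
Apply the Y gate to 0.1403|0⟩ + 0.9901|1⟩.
-0.9901i|0⟩ + 0.1403i|1⟩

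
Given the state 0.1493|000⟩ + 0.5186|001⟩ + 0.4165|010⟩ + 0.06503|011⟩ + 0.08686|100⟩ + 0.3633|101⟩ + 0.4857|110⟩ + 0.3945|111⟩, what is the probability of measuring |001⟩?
0.2689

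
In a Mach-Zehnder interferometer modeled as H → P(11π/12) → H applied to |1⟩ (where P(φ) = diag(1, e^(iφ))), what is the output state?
(0.983 - 0.1294i)|0⟩ + (0.01704 + 0.1294i)|1⟩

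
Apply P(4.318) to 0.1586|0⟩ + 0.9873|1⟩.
0.1586|0⟩ + (-0.3794 - 0.9115i)|1⟩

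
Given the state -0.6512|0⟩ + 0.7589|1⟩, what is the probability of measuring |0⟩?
0.4241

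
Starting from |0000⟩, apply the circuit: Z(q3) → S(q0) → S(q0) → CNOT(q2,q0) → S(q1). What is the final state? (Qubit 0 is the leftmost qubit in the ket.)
|0000⟩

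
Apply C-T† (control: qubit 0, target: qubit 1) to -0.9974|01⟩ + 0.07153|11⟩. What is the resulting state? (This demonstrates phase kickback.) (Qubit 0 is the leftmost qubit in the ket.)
-0.9974|01⟩ + (0.05058 - 0.05058i)|11⟩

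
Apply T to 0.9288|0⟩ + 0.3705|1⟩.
0.9288|0⟩ + (0.262 + 0.262i)|1⟩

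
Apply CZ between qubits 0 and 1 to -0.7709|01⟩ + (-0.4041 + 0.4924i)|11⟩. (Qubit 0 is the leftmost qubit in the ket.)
-0.7709|01⟩ + (0.4041 - 0.4924i)|11⟩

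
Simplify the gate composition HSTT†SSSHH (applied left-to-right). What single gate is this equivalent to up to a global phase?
H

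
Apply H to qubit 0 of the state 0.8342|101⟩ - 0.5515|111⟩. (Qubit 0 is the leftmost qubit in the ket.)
0.5899|001⟩ - 0.39|011⟩ - 0.5899|101⟩ + 0.39|111⟩

H on qubit 0 mixes each pair of kets that differ only in qubit 0: amplitudes (a, b) of (|…0…⟩, |…1…⟩) become ((a + b)/√2, (a − b)/√2). Kets absent from the input have amplitude 0.
(|001⟩, |101⟩): (a, b) = (0, 0.8342) → (0.5899, -0.5899)
(|011⟩, |111⟩): (a, b) = (0, -0.5515) → (-0.39, 0.39)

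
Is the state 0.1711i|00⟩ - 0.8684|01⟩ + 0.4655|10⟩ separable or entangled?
Entangled

Writing the state as a|00⟩ + b|01⟩ + c|10⟩ + d|11⟩, it is a product state iff ad − bc = 0.
Here (a, b, c, d) = (0.1711i, -0.8684, 0.4655, 0): ad − bc = (0.1711i)(0) − (-0.8684)(0.4655) = 0.4042 ≠ 0, so the state is entangled.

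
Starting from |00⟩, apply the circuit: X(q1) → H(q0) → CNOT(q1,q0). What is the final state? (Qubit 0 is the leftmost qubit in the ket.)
1/√2|01⟩ + 1/√2|11⟩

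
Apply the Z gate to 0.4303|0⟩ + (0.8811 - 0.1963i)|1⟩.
0.4303|0⟩ + (-0.8811 + 0.1963i)|1⟩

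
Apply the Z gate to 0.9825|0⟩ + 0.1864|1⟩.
0.9825|0⟩ - 0.1864|1⟩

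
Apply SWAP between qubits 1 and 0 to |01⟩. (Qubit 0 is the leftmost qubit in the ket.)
|10⟩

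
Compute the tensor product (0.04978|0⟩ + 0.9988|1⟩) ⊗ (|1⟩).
0.04978|01⟩ + 0.9988|11⟩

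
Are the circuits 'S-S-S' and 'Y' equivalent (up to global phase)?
No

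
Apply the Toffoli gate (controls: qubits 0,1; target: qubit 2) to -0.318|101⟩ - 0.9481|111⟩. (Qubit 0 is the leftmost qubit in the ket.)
-0.318|101⟩ - 0.9481|110⟩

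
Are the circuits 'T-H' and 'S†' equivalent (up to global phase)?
No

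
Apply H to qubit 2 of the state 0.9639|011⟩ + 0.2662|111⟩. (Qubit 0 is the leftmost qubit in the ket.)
0.6816|010⟩ - 0.6816|011⟩ + 0.1882|110⟩ - 0.1882|111⟩

H on qubit 2 mixes each pair of kets that differ only in qubit 2: amplitudes (a, b) of (|…0…⟩, |…1…⟩) become ((a + b)/√2, (a − b)/√2). Kets absent from the input have amplitude 0.
(|010⟩, |011⟩): (a, b) = (0, 0.9639) → (0.6816, -0.6816)
(|110⟩, |111⟩): (a, b) = (0, 0.2662) → (0.1882, -0.1882)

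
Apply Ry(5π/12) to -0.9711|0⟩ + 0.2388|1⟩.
-0.9158|0⟩ - 0.4017|1⟩

Ry(5π/12) = [[cos(θ/2), −sin(θ/2)], [sin(θ/2), cos(θ/2)]]; θ = 5π/12, cos(θ/2) ≈ 0.793353, sin(θ/2) ≈ 0.608761.
With a = amp(|0⟩) = -0.9711 and b = amp(|1⟩) = 0.2388:
new amp(|0⟩) = (0.793353)·a + (-0.608761)·b = -0.9158
new amp(|1⟩) = (0.608761)·a + (0.793353)·b = -0.4017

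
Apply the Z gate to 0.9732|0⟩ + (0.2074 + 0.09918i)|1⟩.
0.9732|0⟩ + (-0.2074 - 0.09918i)|1⟩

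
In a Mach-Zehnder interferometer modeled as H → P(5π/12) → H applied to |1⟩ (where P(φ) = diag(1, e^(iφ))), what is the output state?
(0.3706 - 0.483i)|0⟩ + (0.6294 + 0.483i)|1⟩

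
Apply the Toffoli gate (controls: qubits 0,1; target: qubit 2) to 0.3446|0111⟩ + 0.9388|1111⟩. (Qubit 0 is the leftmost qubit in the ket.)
0.3446|0111⟩ + 0.9388|1101⟩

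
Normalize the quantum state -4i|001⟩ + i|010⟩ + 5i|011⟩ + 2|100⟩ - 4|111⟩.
-0.508i|001⟩ + 0.127i|010⟩ + 0.635i|011⟩ + 0.254|100⟩ - 0.508|111⟩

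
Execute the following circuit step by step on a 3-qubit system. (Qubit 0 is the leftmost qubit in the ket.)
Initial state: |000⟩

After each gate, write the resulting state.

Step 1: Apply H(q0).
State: 1/√2|000⟩ + 1/√2|100⟩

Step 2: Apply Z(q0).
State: 1/√2|000⟩ - 1/√2|100⟩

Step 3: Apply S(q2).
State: 1/√2|000⟩ - 1/√2|100⟩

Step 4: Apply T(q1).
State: 1/√2|000⟩ - 1/√2|100⟩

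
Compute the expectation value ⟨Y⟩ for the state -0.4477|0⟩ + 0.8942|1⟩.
0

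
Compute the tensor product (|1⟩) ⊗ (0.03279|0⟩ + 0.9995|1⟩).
0.03279|10⟩ + 0.9995|11⟩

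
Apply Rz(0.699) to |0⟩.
(0.9395 - 0.3424i)|0⟩

Rz(0.699) = [[e^(−iθ/2), 0], [0, e^(iθ/2)]] with e^(±iθ/2) = cos(θ/2) ± i·sin(θ/2); θ = 0.699, cos(θ/2) ≈ 0.939544, sin(θ/2) ≈ 0.342428.
With a = amp(|0⟩) = 1 and b = amp(|1⟩) = 0:
new amp(|0⟩) = (0.939544 - 0.342428i)·a = (0.9395 - 0.3424i)
new amp(|1⟩) = (0.939544 + 0.342428i)·b = 0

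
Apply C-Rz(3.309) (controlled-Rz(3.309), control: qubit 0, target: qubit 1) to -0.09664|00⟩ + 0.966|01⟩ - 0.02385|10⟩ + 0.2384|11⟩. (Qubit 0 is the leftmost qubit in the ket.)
-0.09664|00⟩ + 0.966|01⟩ + (0.001994 + 0.02377i)|10⟩ + (-0.01993 + 0.2376i)|11⟩

C-Rz(3.309) leaves the control-|0⟩ kets |00⟩, |01⟩ unchanged and applies Rz(3.309) to qubit 1 on the control-|1⟩ pair (|10⟩, |11⟩).
Rz(3.309) = [[e^(−iθ/2), 0], [0, e^(iθ/2)]] with e^(±iθ/2) = cos(θ/2) ± i·sin(θ/2); θ = 3.309, cos(θ/2) ≈ -0.083606, sin(θ/2) ≈ 0.996499.
With a = amp(|10⟩) = -0.02385 and b = amp(|11⟩) = 0.2384:
new amp(|10⟩) = (-0.083606 - 0.996499i)·a = (0.001994 + 0.02377i)
new amp(|11⟩) = (-0.083606 + 0.996499i)·b = (-0.01993 + 0.2376i)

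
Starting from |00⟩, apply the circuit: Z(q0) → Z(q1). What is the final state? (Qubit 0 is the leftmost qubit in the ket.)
|00⟩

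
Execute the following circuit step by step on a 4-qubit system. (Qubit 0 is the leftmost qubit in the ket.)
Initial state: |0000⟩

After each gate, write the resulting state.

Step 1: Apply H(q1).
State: 1/√2|0000⟩ + 1/√2|0100⟩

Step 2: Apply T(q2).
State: 1/√2|0000⟩ + 1/√2|0100⟩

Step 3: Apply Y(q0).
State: (1/√2)i|1000⟩ + (1/√2)i|1100⟩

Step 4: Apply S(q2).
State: (1/√2)i|1000⟩ + (1/√2)i|1100⟩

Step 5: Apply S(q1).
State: (1/√2)i|1000⟩ - 1/√2|1100⟩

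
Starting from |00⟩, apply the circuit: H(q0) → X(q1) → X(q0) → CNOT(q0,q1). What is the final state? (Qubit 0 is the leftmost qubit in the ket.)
1/√2|01⟩ + 1/√2|10⟩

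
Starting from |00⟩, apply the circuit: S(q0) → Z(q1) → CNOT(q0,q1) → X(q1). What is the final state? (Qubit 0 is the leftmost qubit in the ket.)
|01⟩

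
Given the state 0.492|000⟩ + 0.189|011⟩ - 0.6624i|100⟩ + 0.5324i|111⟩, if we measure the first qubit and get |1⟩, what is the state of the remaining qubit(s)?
-0.7794i|00⟩ + 0.6265i|11⟩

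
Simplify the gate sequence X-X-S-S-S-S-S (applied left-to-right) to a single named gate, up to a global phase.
S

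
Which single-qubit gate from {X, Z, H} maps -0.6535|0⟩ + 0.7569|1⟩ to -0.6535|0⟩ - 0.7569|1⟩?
Z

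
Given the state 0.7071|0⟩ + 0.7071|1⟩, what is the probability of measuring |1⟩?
0.5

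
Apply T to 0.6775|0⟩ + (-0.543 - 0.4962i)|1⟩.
0.6775|0⟩ + (-0.03309 - 0.7348i)|1⟩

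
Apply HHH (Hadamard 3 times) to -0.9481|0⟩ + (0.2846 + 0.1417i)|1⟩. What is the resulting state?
(-0.4692 + 0.1002i)|0⟩ + (-0.8717 - 0.1002i)|1⟩

H² = I, so H^3 = H: a single Hadamard. With (a, b) = (-0.9481, (0.2846 + 0.1417i)), H gives ((a + b)/√2, (a − b)/√2) = ((-0.4692 + 0.1002i), (-0.8717 - 0.1002i)).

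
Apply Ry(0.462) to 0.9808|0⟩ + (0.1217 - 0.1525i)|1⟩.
(0.9269 + 0.03492i)|0⟩ + (0.343 - 0.1484i)|1⟩

Ry(0.462) = [[cos(θ/2), −sin(θ/2)], [sin(θ/2), cos(θ/2)]]; θ = 0.462, cos(θ/2) ≈ 0.973438, sin(θ/2) ≈ 0.228951.
With a = amp(|0⟩) = 0.9808 and b = amp(|1⟩) = (0.1217 - 0.1525i):
new amp(|0⟩) = (0.973438)·a + (-0.228951)·b = (0.9269 + 0.03492i)
new amp(|1⟩) = (0.228951)·a + (0.973438)·b = (0.343 - 0.1484i)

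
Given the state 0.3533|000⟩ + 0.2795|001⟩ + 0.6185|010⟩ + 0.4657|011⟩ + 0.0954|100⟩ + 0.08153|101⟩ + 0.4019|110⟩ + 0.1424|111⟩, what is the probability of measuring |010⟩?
0.3825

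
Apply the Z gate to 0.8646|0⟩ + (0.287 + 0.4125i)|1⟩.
0.8646|0⟩ + (-0.287 - 0.4125i)|1⟩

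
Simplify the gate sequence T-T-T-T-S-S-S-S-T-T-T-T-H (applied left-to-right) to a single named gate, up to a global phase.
H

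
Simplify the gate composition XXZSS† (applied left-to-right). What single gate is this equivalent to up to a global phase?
Z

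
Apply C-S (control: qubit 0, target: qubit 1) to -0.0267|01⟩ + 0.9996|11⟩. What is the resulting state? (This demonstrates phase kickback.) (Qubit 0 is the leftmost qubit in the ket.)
-0.0267|01⟩ + 0.9996i|11⟩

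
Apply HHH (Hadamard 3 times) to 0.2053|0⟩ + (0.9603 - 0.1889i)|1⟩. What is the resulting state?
(0.8242 - 0.1336i)|0⟩ + (-0.5339 + 0.1336i)|1⟩

H² = I, so H^3 = H: a single Hadamard. With (a, b) = (0.2053, (0.9603 - 0.1889i)), H gives ((a + b)/√2, (a − b)/√2) = ((0.8242 - 0.1336i), (-0.5339 + 0.1336i)).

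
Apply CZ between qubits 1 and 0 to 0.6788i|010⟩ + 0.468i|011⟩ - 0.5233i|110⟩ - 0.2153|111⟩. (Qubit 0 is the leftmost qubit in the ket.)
0.6788i|010⟩ + 0.468i|011⟩ + 0.5233i|110⟩ + 0.2153|111⟩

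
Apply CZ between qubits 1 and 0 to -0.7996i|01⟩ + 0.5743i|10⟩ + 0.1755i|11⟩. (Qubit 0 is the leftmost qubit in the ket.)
-0.7996i|01⟩ + 0.5743i|10⟩ - 0.1755i|11⟩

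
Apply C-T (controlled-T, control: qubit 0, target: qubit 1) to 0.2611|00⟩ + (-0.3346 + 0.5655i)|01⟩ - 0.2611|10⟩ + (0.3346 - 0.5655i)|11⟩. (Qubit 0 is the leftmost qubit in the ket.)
0.2611|00⟩ + (-0.3346 + 0.5655i)|01⟩ - 0.2611|10⟩ + (0.6365 - 0.1633i)|11⟩

C-T leaves the control-|0⟩ kets |00⟩, |01⟩ unchanged and applies T to qubit 1 on the control-|1⟩ pair (|10⟩, |11⟩).
T = [[1, 0], [0, (1/√2 + (1/√2)i)]].
With a = amp(|10⟩) = -0.2611 and b = amp(|11⟩) = (0.3346 - 0.5655i):
new amp(|10⟩) = (1)·a = -0.2611
new amp(|11⟩) = (1/√2 + (1/√2)i)·b = (0.6365 - 0.1633i)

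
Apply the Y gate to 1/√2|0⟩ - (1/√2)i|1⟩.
-1/√2|0⟩ + (1/√2)i|1⟩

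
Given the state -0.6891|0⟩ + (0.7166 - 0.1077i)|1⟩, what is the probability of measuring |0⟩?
0.4749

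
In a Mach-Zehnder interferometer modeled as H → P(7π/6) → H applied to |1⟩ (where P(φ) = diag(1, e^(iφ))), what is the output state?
(0.933 + 0.25i)|0⟩ + (0.06699 - 0.25i)|1⟩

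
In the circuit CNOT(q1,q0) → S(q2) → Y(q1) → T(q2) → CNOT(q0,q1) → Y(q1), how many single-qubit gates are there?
4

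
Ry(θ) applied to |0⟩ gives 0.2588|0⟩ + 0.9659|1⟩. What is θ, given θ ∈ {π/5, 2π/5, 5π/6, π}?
5π/6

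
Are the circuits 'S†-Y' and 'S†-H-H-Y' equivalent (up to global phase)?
Yes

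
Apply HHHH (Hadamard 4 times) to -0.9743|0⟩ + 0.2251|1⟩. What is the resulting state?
-0.9743|0⟩ + 0.2251|1⟩

H² = I, so an even number of Hadamards cancels: H^4 = I and the state is unchanged.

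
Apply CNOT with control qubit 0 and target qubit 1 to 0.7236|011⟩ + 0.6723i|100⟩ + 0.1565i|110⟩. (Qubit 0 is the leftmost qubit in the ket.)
0.7236|011⟩ + 0.1565i|100⟩ + 0.6723i|110⟩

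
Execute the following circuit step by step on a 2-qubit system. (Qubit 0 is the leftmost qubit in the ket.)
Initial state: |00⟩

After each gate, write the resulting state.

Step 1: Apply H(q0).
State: 1/√2|00⟩ + 1/√2|10⟩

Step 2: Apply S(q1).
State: 1/√2|00⟩ + 1/√2|10⟩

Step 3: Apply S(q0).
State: 1/√2|00⟩ + (1/√2)i|10⟩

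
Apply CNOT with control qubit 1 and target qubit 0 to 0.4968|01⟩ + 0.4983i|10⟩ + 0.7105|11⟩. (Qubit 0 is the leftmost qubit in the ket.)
0.7105|01⟩ + 0.4983i|10⟩ + 0.4968|11⟩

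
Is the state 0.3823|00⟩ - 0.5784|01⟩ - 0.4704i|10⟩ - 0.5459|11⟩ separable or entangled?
Entangled

Writing the state as a|00⟩ + b|01⟩ + c|10⟩ + d|11⟩, it is a product state iff ad − bc = 0.
Here (a, b, c, d) = (0.3823, -0.5784, -0.4704i, -0.5459): ad − bc = (0.3823)(-0.5459) − (-0.5784)(-0.4704i) = (-0.2087 - 0.2721i) ≠ 0, so the state is entangled.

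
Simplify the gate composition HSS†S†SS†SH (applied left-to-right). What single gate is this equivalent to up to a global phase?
I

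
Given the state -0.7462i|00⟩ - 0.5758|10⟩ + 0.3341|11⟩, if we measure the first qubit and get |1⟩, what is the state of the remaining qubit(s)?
-0.8649|0⟩ + 0.5019|1⟩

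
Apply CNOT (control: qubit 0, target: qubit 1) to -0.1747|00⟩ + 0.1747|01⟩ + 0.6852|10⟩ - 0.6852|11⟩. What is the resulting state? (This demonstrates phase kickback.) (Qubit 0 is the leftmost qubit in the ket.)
-0.1747|00⟩ + 0.1747|01⟩ - 0.6852|10⟩ + 0.6852|11⟩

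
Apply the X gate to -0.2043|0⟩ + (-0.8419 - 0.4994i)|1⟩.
(-0.8419 - 0.4994i)|0⟩ - 0.2043|1⟩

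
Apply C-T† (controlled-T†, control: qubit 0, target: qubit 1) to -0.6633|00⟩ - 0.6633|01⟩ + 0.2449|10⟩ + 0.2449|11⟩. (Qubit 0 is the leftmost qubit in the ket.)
-0.6633|00⟩ - 0.6633|01⟩ + 0.2449|10⟩ + (0.1732 - 0.1732i)|11⟩

C-T† leaves the control-|0⟩ kets |00⟩, |01⟩ unchanged and applies T† to qubit 1 on the control-|1⟩ pair (|10⟩, |11⟩).
T† = [[1, 0], [0, (1/√2 - (1/√2)i)]].
With a = amp(|10⟩) = 0.2449 and b = amp(|11⟩) = 0.2449:
new amp(|10⟩) = (1)·a = 0.2449
new amp(|11⟩) = (1/√2 - (1/√2)i)·b = (0.1732 - 0.1732i)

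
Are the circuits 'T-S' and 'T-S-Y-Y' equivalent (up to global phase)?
Yes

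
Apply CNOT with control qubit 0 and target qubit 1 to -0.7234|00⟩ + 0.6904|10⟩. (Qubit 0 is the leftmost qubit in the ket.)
-0.7234|00⟩ + 0.6904|11⟩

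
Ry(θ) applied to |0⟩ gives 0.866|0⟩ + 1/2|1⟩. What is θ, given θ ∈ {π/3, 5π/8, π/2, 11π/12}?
π/3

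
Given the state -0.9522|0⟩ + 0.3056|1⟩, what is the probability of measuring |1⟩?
0.09339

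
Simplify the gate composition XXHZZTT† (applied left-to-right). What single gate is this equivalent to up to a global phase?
H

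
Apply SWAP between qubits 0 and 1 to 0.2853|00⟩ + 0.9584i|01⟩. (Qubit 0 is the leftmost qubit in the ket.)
0.2853|00⟩ + 0.9584i|10⟩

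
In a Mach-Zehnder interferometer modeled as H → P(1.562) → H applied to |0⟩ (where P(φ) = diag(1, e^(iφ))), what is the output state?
(0.5044 + 0.5i)|0⟩ + (0.4956 - 0.5i)|1⟩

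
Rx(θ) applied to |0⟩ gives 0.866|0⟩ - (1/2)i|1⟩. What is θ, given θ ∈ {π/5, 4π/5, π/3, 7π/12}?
π/3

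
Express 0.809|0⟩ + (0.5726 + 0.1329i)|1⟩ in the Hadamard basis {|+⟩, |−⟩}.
(0.9769 + 0.09397i)|+⟩ + (0.1672 - 0.09397i)|−⟩

With |ψ⟩ = α|0⟩ + β|1⟩, the Hadamard-basis coefficients are ⟨+|ψ⟩ = (α + β)/√2 and ⟨−|ψ⟩ = (α − β)/√2.
Here α = 0.809, β = (0.5726 + 0.1329i): (α + β)/√2 = (0.9769 + 0.09397i), (α − β)/√2 = (0.1672 - 0.09397i).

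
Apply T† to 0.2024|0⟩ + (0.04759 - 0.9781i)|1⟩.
0.2024|0⟩ + (-0.658 - 0.7253i)|1⟩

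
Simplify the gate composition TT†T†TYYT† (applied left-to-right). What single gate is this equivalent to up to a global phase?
T†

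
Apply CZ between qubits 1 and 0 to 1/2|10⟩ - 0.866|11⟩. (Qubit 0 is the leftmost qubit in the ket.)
1/2|10⟩ + 0.866|11⟩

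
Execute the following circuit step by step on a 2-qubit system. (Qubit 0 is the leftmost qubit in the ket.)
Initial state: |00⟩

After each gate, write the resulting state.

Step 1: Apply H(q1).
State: 1/√2|00⟩ + 1/√2|01⟩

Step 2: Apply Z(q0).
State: 1/√2|00⟩ + 1/√2|01⟩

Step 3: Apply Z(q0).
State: 1/√2|00⟩ + 1/√2|01⟩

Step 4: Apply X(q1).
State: 1/√2|00⟩ + 1/√2|01⟩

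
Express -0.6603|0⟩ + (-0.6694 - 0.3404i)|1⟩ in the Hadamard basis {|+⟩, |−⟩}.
(-0.9402 - 0.2407i)|+⟩ + (0.006435 + 0.2407i)|−⟩

With |ψ⟩ = α|0⟩ + β|1⟩, the Hadamard-basis coefficients are ⟨+|ψ⟩ = (α + β)/√2 and ⟨−|ψ⟩ = (α − β)/√2.
Here α = -0.6603, β = (-0.6694 - 0.3404i): (α + β)/√2 = (-0.9402 - 0.2407i), (α − β)/√2 = (0.006435 + 0.2407i).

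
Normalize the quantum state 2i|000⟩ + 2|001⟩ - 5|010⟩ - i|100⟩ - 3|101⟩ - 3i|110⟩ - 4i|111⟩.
0.2425i|000⟩ + 0.2425|001⟩ - 0.6063|010⟩ - 0.1213i|100⟩ - 0.3638|101⟩ - 0.3638i|110⟩ - 0.4851i|111⟩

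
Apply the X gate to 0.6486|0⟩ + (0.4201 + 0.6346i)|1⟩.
(0.4201 + 0.6346i)|0⟩ + 0.6486|1⟩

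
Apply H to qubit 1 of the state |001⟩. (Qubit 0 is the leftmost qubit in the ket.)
1/√2|001⟩ + 1/√2|011⟩

H on qubit 1 mixes each pair of kets that differ only in qubit 1: amplitudes (a, b) of (|…0…⟩, |…1…⟩) become ((a + b)/√2, (a − b)/√2). Kets absent from the input have amplitude 0.
(|001⟩, |011⟩): (a, b) = (1, 0) → (1/√2, 1/√2)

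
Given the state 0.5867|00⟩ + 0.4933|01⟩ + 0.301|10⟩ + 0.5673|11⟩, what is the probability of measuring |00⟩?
0.3442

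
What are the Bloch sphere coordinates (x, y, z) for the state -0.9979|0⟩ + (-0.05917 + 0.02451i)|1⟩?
(0.1181, -0.04892, 0.9917)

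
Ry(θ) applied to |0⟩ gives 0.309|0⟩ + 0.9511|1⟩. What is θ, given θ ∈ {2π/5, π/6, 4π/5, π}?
4π/5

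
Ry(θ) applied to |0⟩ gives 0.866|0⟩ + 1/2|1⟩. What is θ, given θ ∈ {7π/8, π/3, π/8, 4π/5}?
π/3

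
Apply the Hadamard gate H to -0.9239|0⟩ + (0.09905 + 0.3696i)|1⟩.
(-0.5833 + 0.2613i)|0⟩ + (-0.7233 - 0.2613i)|1⟩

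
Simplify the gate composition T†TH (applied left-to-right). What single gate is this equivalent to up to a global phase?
H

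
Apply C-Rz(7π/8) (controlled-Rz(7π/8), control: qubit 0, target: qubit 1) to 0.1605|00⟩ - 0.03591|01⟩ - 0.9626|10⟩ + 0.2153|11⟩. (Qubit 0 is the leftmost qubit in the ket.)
0.1605|00⟩ - 0.03591|01⟩ + (-0.1878 + 0.9441i)|10⟩ + (0.042 + 0.2112i)|11⟩

C-Rz(7π/8) leaves the control-|0⟩ kets |00⟩, |01⟩ unchanged and applies Rz(7π/8) to qubit 1 on the control-|1⟩ pair (|10⟩, |11⟩).
Rz(7π/8) = [[e^(−iθ/2), 0], [0, e^(iθ/2)]] with e^(±iθ/2) = cos(θ/2) ± i·sin(θ/2); θ = 7π/8, cos(θ/2) ≈ 0.19509, sin(θ/2) ≈ 0.980785.
With a = amp(|10⟩) = -0.9626 and b = amp(|11⟩) = 0.2153:
new amp(|10⟩) = (0.19509 - 0.980785i)·a = (-0.1878 + 0.9441i)
new amp(|11⟩) = (0.19509 + 0.980785i)·b = (0.042 + 0.2112i)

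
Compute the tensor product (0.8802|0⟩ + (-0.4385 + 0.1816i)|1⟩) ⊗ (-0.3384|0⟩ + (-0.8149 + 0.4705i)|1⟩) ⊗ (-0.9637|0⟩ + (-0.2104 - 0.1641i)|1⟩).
0.287|000⟩ + (0.06267 + 0.04888i)|001⟩ + (0.6912 - 0.3991i)|010⟩ + (0.2189 + 0.03057i)|011⟩ + (-0.143 + 0.05922i)|100⟩ + (-0.04131 - 0.01142i)|101⟩ + (-0.262 + 0.3414i)|110⟩ + (-0.1153 + 0.02993i)|111⟩

amp(|b₁b₂…⟩) = product of the factor amplitudes for bits b₁, b₂, …; only kets whose every factor amplitude is nonzero survive.
|000⟩: (0.8802)(-0.3384)(-0.9637) = 0.287
|001⟩: (0.8802)(-0.3384)(-0.2104 - 0.1641i) = (0.06267 + 0.04888i)
|010⟩: (0.8802)(-0.8149 + 0.4705i)(-0.9637) = (0.6912 - 0.3991i)
|011⟩: (0.8802)(-0.8149 + 0.4705i)(-0.2104 - 0.1641i) = (0.2189 + 0.03057i)
|100⟩: (-0.4385 + 0.1816i)(-0.3384)(-0.9637) = (-0.143 + 0.05922i)
|101⟩: (-0.4385 + 0.1816i)(-0.3384)(-0.2104 - 0.1641i) = (-0.04131 - 0.01142i)
|110⟩: (-0.4385 + 0.1816i)(-0.8149 + 0.4705i)(-0.9637) = (-0.262 + 0.3414i)
|111⟩: (-0.4385 + 0.1816i)(-0.8149 + 0.4705i)(-0.2104 - 0.1641i) = (-0.1153 + 0.02993i)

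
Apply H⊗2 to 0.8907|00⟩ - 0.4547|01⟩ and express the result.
0.218|00⟩ + 0.6727|01⟩ + 0.218|10⟩ + 0.6727|11⟩

H⊗2 gives amp(|y⟩) = (1/2) Σ_x (−1)^(x·y) amp(|x⟩), where x·y is the number of positions in which both x and y have a 1.
|00⟩: (0.8907 - 0.4547)/2 = 0.218
|01⟩: (0.8907 + 0.4547)/2 = 0.6727
|10⟩: (0.8907 - 0.4547)/2 = 0.218
|11⟩: (0.8907 + 0.4547)/2 = 0.6727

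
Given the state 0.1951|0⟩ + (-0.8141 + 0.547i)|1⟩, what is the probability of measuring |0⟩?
0.03806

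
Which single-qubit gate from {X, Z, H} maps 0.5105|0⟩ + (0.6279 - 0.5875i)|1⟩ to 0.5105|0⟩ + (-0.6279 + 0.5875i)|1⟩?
Z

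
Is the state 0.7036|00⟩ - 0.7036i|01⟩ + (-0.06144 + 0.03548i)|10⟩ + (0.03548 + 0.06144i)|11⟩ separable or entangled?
Separable

Writing the state as a|00⟩ + b|01⟩ + c|10⟩ + d|11⟩, it is a product state iff ad − bc = 0.
Here (a, b, c, d) = (0.7036, -0.7036i, (-0.06144 + 0.03548i), (0.03548 + 0.06144i)): ad − bc = (0.7036)(0.03548 + 0.06144i) − (-0.7036i)(-0.06144 + 0.03548i) = 0, so the state is separable.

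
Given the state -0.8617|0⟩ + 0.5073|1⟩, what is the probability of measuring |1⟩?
0.2574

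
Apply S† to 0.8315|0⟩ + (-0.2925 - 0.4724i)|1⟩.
0.8315|0⟩ + (-0.4724 + 0.2925i)|1⟩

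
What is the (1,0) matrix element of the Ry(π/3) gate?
1/2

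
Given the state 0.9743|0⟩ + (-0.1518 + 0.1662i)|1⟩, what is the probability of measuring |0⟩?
0.9493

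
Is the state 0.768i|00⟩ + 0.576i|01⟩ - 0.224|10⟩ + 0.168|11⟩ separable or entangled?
Entangled

Writing the state as a|00⟩ + b|01⟩ + c|10⟩ + d|11⟩, it is a product state iff ad − bc = 0.
Here (a, b, c, d) = (0.768i, 0.576i, -0.224, 0.168): ad − bc = (0.768i)(0.168) − (0.576i)(-0.224) = 0.258i ≠ 0, so the state is entangled.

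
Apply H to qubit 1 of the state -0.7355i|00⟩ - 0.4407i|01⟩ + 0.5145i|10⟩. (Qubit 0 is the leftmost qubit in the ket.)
-0.8317i|00⟩ - 0.2085i|01⟩ + 0.3638i|10⟩ + 0.3638i|11⟩

H on qubit 1 mixes each pair of kets that differ only in qubit 1: amplitudes (a, b) of (|…0…⟩, |…1…⟩) become ((a + b)/√2, (a − b)/√2). Kets absent from the input have amplitude 0.
(|00⟩, |01⟩): (a, b) = (-0.7355i, -0.4407i) → (-0.8317i, -0.2085i)
(|10⟩, |11⟩): (a, b) = (0.5145i, 0) → (0.3638i, 0.3638i)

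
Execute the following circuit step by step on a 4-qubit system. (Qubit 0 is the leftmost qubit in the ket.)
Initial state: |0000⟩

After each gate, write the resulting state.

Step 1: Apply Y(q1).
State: i|0100⟩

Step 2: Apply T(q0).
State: i|0100⟩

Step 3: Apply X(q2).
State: i|0110⟩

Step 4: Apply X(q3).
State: i|0111⟩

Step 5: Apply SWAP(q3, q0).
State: i|1110⟩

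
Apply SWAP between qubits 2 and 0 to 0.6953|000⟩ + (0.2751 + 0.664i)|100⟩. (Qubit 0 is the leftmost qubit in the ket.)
0.6953|000⟩ + (0.2751 + 0.664i)|001⟩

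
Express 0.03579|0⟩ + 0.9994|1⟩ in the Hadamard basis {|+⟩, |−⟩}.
0.732|+⟩ - 0.6814|−⟩

With |ψ⟩ = α|0⟩ + β|1⟩, the Hadamard-basis coefficients are ⟨+|ψ⟩ = (α + β)/√2 and ⟨−|ψ⟩ = (α − β)/√2.
Here α = 0.03579, β = 0.9994: (α + β)/√2 = 0.732, (α − β)/√2 = -0.6814.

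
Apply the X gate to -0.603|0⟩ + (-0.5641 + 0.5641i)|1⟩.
(-0.5641 + 0.5641i)|0⟩ - 0.603|1⟩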